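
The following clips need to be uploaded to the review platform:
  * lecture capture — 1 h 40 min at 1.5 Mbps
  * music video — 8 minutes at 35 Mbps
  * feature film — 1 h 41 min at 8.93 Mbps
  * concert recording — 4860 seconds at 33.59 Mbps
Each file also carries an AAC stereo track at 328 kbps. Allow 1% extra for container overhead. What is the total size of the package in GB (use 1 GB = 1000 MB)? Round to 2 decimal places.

Audio: 328 kbps = 0.328 Mbps.
lecture capture: 1.828 Mbps × 6000 s × 1.01 = 11077.7 Mb
music video: 35.328 Mbps × 480 s × 1.01 = 17127.0 Mb
feature film: 9.258 Mbps × 6060 s × 1.01 = 56664.5 Mb
concert recording: 33.918 Mbps × 4860 s × 1.01 = 166489.9 Mb
Total: 251359.1 Mb = 31419.9 MB.
= 31.42 GB.

31.42 GB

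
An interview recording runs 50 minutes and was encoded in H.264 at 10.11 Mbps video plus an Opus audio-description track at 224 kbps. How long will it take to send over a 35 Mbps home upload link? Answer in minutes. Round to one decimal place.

50 min = 3000 s
Audio: 224 kbps = 0.224 Mbps.
Total bitrate: 10.334 Mbps.
File: 10.334 Mbps × 3000 s = 31002.0 Mb.
At 35 Mbps: 31002.0 / 35 = 885.8 s ≈ 14.8 minutes.

14.8 minutes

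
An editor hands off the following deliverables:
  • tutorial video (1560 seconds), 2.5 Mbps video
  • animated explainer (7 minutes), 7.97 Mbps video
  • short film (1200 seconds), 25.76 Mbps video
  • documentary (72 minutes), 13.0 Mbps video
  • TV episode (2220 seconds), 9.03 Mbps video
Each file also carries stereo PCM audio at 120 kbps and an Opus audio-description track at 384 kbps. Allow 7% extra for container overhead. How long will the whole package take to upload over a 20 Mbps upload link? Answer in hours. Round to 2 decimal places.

Audio total: 120 + 384 = 504 kbps = 0.504 Mbps.
tutorial video: 3.004 Mbps × 1560 s × 1.07 = 5014.3 Mb
animated explainer: 8.474 Mbps × 420 s × 1.07 = 3808.2 Mb
short film: 26.264 Mbps × 1200 s × 1.07 = 33723.0 Mb
documentary: 13.504 Mbps × 4320 s × 1.07 = 62420.9 Mb
TV episode: 9.534 Mbps × 2220 s × 1.07 = 22647.1 Mb
Total: 127613.4 Mb = 15951.7 MB.
At 20 Mbps: 127613.4 / 20 = 6381 s ≈ 1.77 hours.

1.77 hours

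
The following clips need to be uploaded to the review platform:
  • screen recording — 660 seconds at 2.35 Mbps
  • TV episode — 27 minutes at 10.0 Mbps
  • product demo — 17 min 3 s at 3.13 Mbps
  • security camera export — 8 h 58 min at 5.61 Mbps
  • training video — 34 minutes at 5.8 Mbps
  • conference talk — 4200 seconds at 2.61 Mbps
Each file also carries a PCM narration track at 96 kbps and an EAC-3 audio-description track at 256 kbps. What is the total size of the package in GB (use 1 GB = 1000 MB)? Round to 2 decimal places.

29.94 GB

Audio total: 96 + 256 = 352 kbps = 0.352 Mbps.
screen recording: 2.702 Mbps × 660 s = 1783.3 Mb
TV episode: 10.352 Mbps × 1620 s = 16770.2 Mb
product demo: 3.482 Mbps × 1023 s = 3562.1 Mb
security camera export: 5.962 Mbps × 32280 s = 192453.4 Mb
training video: 6.152 Mbps × 2040 s = 12550.1 Mb
conference talk: 2.962 Mbps × 4200 s = 12440.4 Mb
Total: 239559.5 Mb = 29944.9 MB.
= 29.94 GB.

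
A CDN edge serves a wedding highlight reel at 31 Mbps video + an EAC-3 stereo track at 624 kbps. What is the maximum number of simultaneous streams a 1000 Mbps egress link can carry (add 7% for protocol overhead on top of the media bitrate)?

29

Audio: 624 kbps = 0.624 Mbps.
Per-viewer media rate: 31.624 Mbps.
On the wire with 7% overhead: 33.838 Mbps.
1000 Mbps = 1,000 Mbps; 1,000 / 33.838 = 29.55 → 29 viewers.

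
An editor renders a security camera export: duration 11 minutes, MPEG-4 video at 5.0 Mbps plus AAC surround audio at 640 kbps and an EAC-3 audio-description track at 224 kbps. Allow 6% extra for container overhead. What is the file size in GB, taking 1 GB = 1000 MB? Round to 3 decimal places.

11 min = 660 s
Audio total: 640 + 224 = 864 kbps = 0.864 Mbps.
Total bitrate: 5.0 + 0.864 = 5.864 Mbps.
Stream data: 5.864 Mbps × 660 s = 3870.2 Mb.
With 6% container overhead: ×1.06.
4,102 Mb ÷ 8 = 512.8 MB → 0.5128 GB.

0.513 GB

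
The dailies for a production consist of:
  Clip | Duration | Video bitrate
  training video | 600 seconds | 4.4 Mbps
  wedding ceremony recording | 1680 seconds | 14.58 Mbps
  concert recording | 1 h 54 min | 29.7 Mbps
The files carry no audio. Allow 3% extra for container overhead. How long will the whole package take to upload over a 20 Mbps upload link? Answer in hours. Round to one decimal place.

training video: 4.400 Mbps × 600 s × 1.03 = 2719.2 Mb
wedding ceremony recording: 14.580 Mbps × 1680 s × 1.03 = 25229.2 Mb
concert recording: 29.700 Mbps × 6840 s × 1.03 = 209242.4 Mb
Total: 237190.9 Mb = 29648.9 MB.
At 20 Mbps: 237190.9 / 20 = 11860 s ≈ 3.29 hours.

3.3 hours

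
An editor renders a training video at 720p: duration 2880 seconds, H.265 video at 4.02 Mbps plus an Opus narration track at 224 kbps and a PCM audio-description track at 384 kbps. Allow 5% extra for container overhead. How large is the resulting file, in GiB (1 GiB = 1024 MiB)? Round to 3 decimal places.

Audio total: 224 + 384 = 608 kbps = 0.608 Mbps.
Total bitrate: 4.02 + 0.608 = 4.628 Mbps.
Stream data: 4.628 Mbps × 2880 s = 13328.6 Mb.
With 5% container overhead: ×1.05.
13,995 Mb = 1,749,384,000 bytes ÷ 1,073,741,824 = 1.629 GiB.

1.629 GiB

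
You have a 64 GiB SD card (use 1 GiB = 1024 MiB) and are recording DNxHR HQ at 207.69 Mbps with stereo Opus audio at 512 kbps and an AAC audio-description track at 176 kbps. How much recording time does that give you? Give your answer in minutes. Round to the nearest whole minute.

44 minutes

Audio total: 512 + 176 = 688 kbps = 0.688 Mbps.
Total bitrate: 207.69 + 0.688 = 208.378 Mbps.
Capacity: 64 GiB = 549,756 Mb.
Recording time: 549,756 / 208.378 = 2,638 s ≈ 44.0 minutes.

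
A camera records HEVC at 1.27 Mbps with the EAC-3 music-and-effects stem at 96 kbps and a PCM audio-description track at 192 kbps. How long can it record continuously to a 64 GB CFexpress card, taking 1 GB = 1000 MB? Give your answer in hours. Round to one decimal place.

91.3 hours

Audio total: 96 + 192 = 288 kbps = 0.288 Mbps.
Total bitrate: 1.27 + 0.288 = 1.558 Mbps.
Capacity: 64 GB = 512,000 Mb.
Recording time: 512,000 / 1.558 = 328,626 s ≈ 91.3 hours.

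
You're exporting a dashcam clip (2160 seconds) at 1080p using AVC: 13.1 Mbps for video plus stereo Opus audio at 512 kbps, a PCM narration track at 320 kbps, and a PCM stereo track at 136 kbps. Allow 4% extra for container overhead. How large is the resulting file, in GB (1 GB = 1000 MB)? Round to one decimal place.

4.0 GB

Audio total: 512 + 320 + 136 = 968 kbps = 0.968 Mbps.
Total bitrate: 13.1 + 0.968 = 14.068 Mbps.
Stream data: 14.068 Mbps × 2160 s = 30386.9 Mb.
With 4% container overhead: ×1.04.
31,602 Mb ÷ 8 = 3,950 MB → 3.950 GB.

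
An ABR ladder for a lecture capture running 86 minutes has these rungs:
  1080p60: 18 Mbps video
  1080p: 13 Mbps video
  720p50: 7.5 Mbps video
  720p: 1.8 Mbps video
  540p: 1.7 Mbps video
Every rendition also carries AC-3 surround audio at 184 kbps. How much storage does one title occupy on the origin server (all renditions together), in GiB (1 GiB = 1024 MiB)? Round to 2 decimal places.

25.78 GiB

86 min = 5160 s
Audio: 184 kbps = 0.184 Mbps.
Sum of rendition bitrates: (18+0.184) + (13+0.184) + (7.5+0.184) + (1.8+0.184) + (1.7+0.184) = 42.920 Mbps.
× 5160 s = 221,467 Mb = 27,683 MB = 25.78 GiB.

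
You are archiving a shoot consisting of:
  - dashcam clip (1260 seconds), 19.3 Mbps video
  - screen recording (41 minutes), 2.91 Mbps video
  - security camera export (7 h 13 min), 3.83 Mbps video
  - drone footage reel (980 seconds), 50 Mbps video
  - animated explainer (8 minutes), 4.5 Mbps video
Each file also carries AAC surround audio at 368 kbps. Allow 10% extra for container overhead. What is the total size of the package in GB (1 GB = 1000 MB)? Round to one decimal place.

Audio: 368 kbps = 0.368 Mbps.
dashcam clip: 19.668 Mbps × 1260 s × 1.10 = 27259.8 Mb
screen recording: 3.278 Mbps × 2460 s × 1.10 = 8870.3 Mb
security camera export: 4.198 Mbps × 25980 s × 1.10 = 119970.4 Mb
drone footage reel: 50.368 Mbps × 980 s × 1.10 = 54296.7 Mb
animated explainer: 4.868 Mbps × 480 s × 1.10 = 2570.3 Mb
Total: 212967.6 Mb = 26620.9 MB.
= 26.62 GB.

26.6 GB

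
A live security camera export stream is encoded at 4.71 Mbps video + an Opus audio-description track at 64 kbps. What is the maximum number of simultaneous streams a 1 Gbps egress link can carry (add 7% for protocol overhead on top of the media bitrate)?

Audio: 64 kbps = 0.064 Mbps.
Per-viewer media rate: 4.774 Mbps.
On the wire with 7% overhead: 5.108 Mbps.
1 Gbps = 1,000 Mbps; 1,000 / 5.108 = 195.76 → 195 viewers.

195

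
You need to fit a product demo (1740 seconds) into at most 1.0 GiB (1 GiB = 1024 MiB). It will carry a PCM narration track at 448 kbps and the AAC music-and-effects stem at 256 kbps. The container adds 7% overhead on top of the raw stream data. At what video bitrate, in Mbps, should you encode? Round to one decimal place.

3.9 Mbps

Budget: 1.0 GiB = 8589.9 Mb.
Stream payload after overhead: 8589.9 / 1.07 = 8028.0 Mb.
Total bitrate budget: 8028.0 Mb / 1740 s = 4.614 Mbps.
Audio total: 448 + 256 = 704 kbps = 0.704 Mbps.
Video: 4.614 − 0.704 = 3.910 Mbps.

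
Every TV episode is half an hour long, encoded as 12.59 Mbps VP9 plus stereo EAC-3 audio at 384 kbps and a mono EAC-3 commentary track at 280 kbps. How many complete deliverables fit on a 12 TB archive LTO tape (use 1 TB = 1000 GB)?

30 min = 1800 s
Audio total: 384 + 280 = 664 kbps = 0.664 Mbps.
Total bitrate: 13.254 Mbps.
Per item: 13.254 Mbps × 1800 s = 23,857 Mb = 2,982 MB.
Capacity: 12 TB = 96,000,000 Mb; 4023.94 items → 4023 complete.

4023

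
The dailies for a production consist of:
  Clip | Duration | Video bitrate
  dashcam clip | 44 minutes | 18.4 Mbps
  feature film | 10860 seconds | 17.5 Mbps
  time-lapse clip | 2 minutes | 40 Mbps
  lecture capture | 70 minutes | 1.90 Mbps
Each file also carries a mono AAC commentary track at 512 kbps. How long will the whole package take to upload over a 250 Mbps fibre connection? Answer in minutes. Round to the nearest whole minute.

17 minutes

Audio: 512 kbps = 0.512 Mbps.
dashcam clip: 18.912 Mbps × 2640 s = 49927.7 Mb
feature film: 18.012 Mbps × 10860 s = 195610.3 Mb
time-lapse clip: 40.512 Mbps × 120 s = 4861.4 Mb
lecture capture: 2.412 Mbps × 4200 s = 10130.4 Mb
Total: 260529.8 Mb = 32566.2 MB.
At 250 Mbps: 260529.8 / 250 = 1042 s ≈ 17.4 minutes.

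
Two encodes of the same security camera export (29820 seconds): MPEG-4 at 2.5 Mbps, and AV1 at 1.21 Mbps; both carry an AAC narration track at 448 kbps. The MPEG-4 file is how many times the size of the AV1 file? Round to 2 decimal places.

Audio: 448 kbps = 0.448 Mbps.
MPEG-4: 2.948 Mbps × 29820 s = 87909.4 Mb = 10.989 GB.
AV1: 1.658 Mbps × 29820 s = 49441.6 Mb = 6.180 GB.
Ratio: 10.989 / 6.180 = 1.778.

1.78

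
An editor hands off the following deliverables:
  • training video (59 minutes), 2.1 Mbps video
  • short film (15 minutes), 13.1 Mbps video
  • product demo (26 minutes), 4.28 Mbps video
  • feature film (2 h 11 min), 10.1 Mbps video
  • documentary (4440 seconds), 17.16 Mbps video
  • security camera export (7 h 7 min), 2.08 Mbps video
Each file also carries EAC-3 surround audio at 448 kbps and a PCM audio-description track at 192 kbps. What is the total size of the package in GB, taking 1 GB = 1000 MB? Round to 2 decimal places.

Audio total: 448 + 192 = 640 kbps = 0.640 Mbps.
training video: 2.740 Mbps × 3540 s = 9699.6 Mb
short film: 13.740 Mbps × 900 s = 12366.0 Mb
product demo: 4.920 Mbps × 1560 s = 7675.2 Mb
feature film: 10.740 Mbps × 7860 s = 84416.4 Mb
documentary: 17.800 Mbps × 4440 s = 79032.0 Mb
security camera export: 2.720 Mbps × 25620 s = 69686.4 Mb
Total: 262875.6 Mb = 32859.4 MB.
= 32.86 GB.

32.86 GB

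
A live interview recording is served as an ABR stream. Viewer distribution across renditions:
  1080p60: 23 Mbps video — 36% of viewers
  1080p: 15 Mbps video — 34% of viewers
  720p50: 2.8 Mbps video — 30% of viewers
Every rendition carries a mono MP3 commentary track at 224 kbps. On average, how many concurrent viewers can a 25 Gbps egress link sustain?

1730

Audio: 224 kbps = 0.224 Mbps.
Average per-viewer bitrate: 0.36×23.224 + 0.34×15.224 + 0.30×3.024 = 14.444 Mbps.
25 Gbps = 25,000 Mbps; 25,000 / 14.444 = 1730.82 → 1730.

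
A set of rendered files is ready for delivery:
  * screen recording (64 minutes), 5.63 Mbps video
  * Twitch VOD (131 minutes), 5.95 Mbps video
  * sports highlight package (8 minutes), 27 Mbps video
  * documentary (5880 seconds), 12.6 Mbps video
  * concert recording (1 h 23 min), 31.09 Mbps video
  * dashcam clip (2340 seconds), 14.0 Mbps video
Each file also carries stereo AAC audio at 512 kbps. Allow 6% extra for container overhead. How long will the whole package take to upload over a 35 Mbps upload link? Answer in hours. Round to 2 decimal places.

Audio: 512 kbps = 0.512 Mbps.
screen recording: 6.142 Mbps × 3840 s × 1.06 = 25000.4 Mb
Twitch VOD: 6.462 Mbps × 7860 s × 1.06 = 53838.8 Mb
sports highlight package: 27.512 Mbps × 480 s × 1.06 = 13998.1 Mb
documentary: 13.112 Mbps × 5880 s × 1.06 = 81724.5 Mb
concert recording: 31.602 Mbps × 4980 s × 1.06 = 166820.6 Mb
dashcam clip: 14.512 Mbps × 2340 s × 1.06 = 35995.6 Mb
Total: 377378.0 Mb = 47172.2 MB.
At 35 Mbps: 377378.0 / 35 = 10782 s ≈ 3 hours.

3.00 hours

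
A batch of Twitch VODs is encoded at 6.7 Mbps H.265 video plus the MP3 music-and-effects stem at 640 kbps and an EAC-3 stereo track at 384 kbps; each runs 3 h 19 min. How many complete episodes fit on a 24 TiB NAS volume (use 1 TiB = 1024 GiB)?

3 h 19 min = 199 min = 11940 s
Audio total: 640 + 384 = 1024 kbps = 1.024 Mbps.
Total bitrate: 7.724 Mbps.
Per item: 7.724 Mbps × 11940 s = 92,225 Mb = 11,528 MB.
Capacity: 24 TiB = 211,106,233 Mb; 2289.05 items → 2289 complete.

2289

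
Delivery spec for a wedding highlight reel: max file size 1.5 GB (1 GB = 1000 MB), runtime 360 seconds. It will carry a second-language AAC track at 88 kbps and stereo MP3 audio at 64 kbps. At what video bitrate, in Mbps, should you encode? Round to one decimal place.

33.2 Mbps

Budget: 1.5 GB = 12000.0 Mb.
Total bitrate budget: 12000.0 Mb / 360 s = 33.333 Mbps.
Audio total: 88 + 64 = 152 kbps = 0.152 Mbps.
Video: 33.333 − 0.152 = 33.181 Mbps.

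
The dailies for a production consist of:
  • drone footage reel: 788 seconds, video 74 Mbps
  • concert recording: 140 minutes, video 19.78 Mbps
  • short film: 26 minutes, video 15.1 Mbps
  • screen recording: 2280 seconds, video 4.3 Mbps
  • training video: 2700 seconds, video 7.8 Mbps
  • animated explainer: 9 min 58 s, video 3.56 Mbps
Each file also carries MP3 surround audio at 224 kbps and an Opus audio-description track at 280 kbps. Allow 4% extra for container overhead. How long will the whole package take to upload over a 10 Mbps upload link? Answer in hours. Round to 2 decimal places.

Audio total: 224 + 280 = 504 kbps = 0.504 Mbps.
drone footage reel: 74.504 Mbps × 788 s × 1.04 = 61057.5 Mb
concert recording: 20.284 Mbps × 8400 s × 1.04 = 177201.0 Mb
short film: 15.604 Mbps × 1560 s × 1.04 = 25315.9 Mb
screen recording: 4.804 Mbps × 2280 s × 1.04 = 11391.2 Mb
training video: 8.304 Mbps × 2700 s × 1.04 = 23317.6 Mb
animated explainer: 4.064 Mbps × 598 s × 1.04 = 2527.5 Mb
Total: 300810.8 Mb = 37601.4 MB.
At 10 Mbps: 300810.8 / 10 = 30081 s ≈ 8.36 hours.

8.36 hours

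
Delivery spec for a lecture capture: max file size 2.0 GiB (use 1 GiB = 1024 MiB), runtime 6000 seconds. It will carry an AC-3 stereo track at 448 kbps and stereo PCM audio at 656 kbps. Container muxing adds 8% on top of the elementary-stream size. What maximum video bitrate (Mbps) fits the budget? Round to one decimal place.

1.5 Mbps

Budget: 2.0 GiB = 17179.9 Mb.
Stream payload after overhead: 17179.9 / 1.08 = 15907.3 Mb.
Total bitrate budget: 15907.3 Mb / 6000 s = 2.651 Mbps.
Audio total: 448 + 656 = 1104 kbps = 1.104 Mbps.
Video: 2.651 − 1.104 = 1.547 Mbps.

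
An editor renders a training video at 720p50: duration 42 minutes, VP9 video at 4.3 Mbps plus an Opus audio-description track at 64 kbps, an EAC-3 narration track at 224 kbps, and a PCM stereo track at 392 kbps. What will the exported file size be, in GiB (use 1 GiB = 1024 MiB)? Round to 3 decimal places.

1.461 GiB

42 min = 2520 s
Audio total: 64 + 224 + 392 = 680 kbps = 0.680 Mbps.
Total bitrate: 4.3 + 0.680 = 4.980 Mbps.
Stream data: 4.980 Mbps × 2520 s = 12549.6 Mb.
12,550 Mb = 1,568,700,000 bytes ÷ 1,073,741,824 = 1.461 GiB.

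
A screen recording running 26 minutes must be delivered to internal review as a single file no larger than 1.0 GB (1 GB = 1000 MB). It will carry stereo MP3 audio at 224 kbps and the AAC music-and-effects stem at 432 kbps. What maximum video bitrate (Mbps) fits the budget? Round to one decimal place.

4.5 Mbps

Budget: 1.0 GB = 8000.0 Mb.
26 min = 1560 s
Total bitrate budget: 8000.0 Mb / 1560 s = 5.128 Mbps.
Audio total: 224 + 432 = 656 kbps = 0.656 Mbps.
Video: 5.128 − 0.656 = 4.472 Mbps.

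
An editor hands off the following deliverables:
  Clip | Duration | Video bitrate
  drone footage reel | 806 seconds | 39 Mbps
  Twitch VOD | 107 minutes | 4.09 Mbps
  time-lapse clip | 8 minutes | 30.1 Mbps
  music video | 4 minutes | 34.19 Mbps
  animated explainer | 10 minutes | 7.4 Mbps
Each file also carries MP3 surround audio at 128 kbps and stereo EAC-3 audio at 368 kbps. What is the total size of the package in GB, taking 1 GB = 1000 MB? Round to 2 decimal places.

11.13 GB

Audio total: 128 + 368 = 496 kbps = 0.496 Mbps.
drone footage reel: 39.496 Mbps × 806 s = 31833.8 Mb
Twitch VOD: 4.586 Mbps × 6420 s = 29442.1 Mb
time-lapse clip: 30.596 Mbps × 480 s = 14686.1 Mb
music video: 34.686 Mbps × 240 s = 8324.6 Mb
animated explainer: 7.896 Mbps × 600 s = 4737.6 Mb
Total: 89024.2 Mb = 11128.0 MB.
= 11.13 GB.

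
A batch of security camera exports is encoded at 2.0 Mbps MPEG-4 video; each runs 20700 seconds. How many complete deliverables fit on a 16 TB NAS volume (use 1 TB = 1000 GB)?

3091

Per item: 2.000 Mbps × 20700 s = 41,400 Mb = 5,175 MB.
Capacity: 16 TB = 128,000,000 Mb; 3091.79 items → 3091 complete.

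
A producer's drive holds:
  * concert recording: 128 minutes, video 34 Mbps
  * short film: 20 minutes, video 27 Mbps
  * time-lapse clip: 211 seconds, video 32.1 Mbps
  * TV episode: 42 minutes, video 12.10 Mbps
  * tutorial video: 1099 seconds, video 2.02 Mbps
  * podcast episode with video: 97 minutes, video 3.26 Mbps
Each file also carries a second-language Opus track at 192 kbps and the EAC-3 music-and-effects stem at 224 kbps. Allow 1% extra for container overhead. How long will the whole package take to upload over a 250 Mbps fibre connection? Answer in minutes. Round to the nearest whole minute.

Audio total: 192 + 224 = 416 kbps = 0.416 Mbps.
concert recording: 34.416 Mbps × 7680 s × 1.01 = 266958.0 Mb
short film: 27.416 Mbps × 1200 s × 1.01 = 33228.2 Mb
time-lapse clip: 32.516 Mbps × 211 s × 1.01 = 6929.5 Mb
TV episode: 12.516 Mbps × 2520 s × 1.01 = 31855.7 Mb
tutorial video: 2.436 Mbps × 1099 s × 1.01 = 2703.9 Mb
podcast episode with video: 3.676 Mbps × 5820 s × 1.01 = 21608.3 Mb
Total: 363283.6 Mb = 45410.5 MB.
At 250 Mbps: 363283.6 / 250 = 1453 s ≈ 24.2 minutes.

24 minutes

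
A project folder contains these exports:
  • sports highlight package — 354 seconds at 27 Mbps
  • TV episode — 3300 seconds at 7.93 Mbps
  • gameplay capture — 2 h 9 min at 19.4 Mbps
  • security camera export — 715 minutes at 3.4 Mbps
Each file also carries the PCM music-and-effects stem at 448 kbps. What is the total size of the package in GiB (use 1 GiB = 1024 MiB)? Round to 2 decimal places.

41.45 GiB

Audio: 448 kbps = 0.448 Mbps.
sports highlight package: 27.448 Mbps × 354 s = 9716.6 Mb
TV episode: 8.378 Mbps × 3300 s = 27647.4 Mb
gameplay capture: 19.848 Mbps × 7740 s = 153623.5 Mb
security camera export: 3.848 Mbps × 42900 s = 165079.2 Mb
Total: 356066.7 Mb = 44508.3 MB.
= 41.45 GiB.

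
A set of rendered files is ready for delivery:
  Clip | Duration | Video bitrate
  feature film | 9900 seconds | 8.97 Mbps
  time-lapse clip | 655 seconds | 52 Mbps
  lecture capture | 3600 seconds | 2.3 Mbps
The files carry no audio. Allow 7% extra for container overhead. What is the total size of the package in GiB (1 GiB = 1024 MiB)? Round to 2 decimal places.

feature film: 8.970 Mbps × 9900 s × 1.07 = 95019.2 Mb
time-lapse clip: 52.000 Mbps × 655 s × 1.07 = 36444.2 Mb
lecture capture: 2.300 Mbps × 3600 s × 1.07 = 8859.6 Mb
Total: 140323.0 Mb = 17540.4 MB.
= 16.34 GiB.

16.34 GiB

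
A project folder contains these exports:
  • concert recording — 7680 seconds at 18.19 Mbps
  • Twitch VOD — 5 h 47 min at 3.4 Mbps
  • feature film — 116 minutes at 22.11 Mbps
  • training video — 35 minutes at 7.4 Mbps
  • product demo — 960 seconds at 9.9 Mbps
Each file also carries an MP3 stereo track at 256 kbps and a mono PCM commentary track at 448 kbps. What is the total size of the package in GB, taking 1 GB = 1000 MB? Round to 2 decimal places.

Audio total: 256 + 448 = 704 kbps = 0.704 Mbps.
concert recording: 18.894 Mbps × 7680 s = 145105.9 Mb
Twitch VOD: 4.104 Mbps × 20820 s = 85445.3 Mb
feature film: 22.814 Mbps × 6960 s = 158785.4 Mb
training video: 8.104 Mbps × 2100 s = 17018.4 Mb
product demo: 10.604 Mbps × 960 s = 10179.8 Mb
Total: 416534.9 Mb = 52066.9 MB.
= 52.07 GB.

52.07 GB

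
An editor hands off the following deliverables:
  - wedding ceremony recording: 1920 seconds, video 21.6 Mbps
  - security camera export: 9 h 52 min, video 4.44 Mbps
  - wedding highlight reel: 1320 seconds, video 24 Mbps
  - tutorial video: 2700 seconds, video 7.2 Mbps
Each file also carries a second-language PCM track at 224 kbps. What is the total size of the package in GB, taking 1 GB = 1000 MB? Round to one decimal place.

32.4 GB

Audio: 224 kbps = 0.224 Mbps.
wedding ceremony recording: 21.824 Mbps × 1920 s = 41902.1 Mb
security camera export: 4.664 Mbps × 35520 s = 165665.3 Mb
wedding highlight reel: 24.224 Mbps × 1320 s = 31975.7 Mb
tutorial video: 7.424 Mbps × 2700 s = 20044.8 Mb
Total: 259587.8 Mb = 32448.5 MB.
= 32.45 GB.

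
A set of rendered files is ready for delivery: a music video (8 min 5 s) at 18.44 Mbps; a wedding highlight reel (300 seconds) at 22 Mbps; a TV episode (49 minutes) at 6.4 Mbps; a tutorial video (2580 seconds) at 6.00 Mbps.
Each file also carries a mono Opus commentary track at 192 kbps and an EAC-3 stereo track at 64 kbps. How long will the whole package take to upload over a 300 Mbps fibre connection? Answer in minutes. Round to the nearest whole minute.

Audio total: 192 + 64 = 256 kbps = 0.256 Mbps.
music video: 18.696 Mbps × 485 s = 9067.6 Mb
wedding highlight reel: 22.256 Mbps × 300 s = 6676.8 Mb
TV episode: 6.656 Mbps × 2940 s = 19568.6 Mb
tutorial video: 6.256 Mbps × 2580 s = 16140.5 Mb
Total: 51453.5 Mb = 6431.7 MB.
At 300 Mbps: 51453.5 / 300 = 172 s ≈ 2.86 minutes.

3 minutes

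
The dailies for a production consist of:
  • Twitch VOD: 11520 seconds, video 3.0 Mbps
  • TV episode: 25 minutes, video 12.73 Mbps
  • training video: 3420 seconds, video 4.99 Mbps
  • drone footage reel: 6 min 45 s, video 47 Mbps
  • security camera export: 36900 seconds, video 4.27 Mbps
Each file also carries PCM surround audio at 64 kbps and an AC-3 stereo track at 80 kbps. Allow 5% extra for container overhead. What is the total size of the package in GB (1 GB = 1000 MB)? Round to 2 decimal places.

33.48 GB

Audio total: 64 + 80 = 144 kbps = 0.144 Mbps.
Twitch VOD: 3.144 Mbps × 11520 s × 1.05 = 38029.8 Mb
TV episode: 12.874 Mbps × 1500 s × 1.05 = 20276.5 Mb
training video: 5.134 Mbps × 3420 s × 1.05 = 18436.2 Mb
drone footage reel: 47.144 Mbps × 405 s × 1.05 = 20048.0 Mb
security camera export: 4.414 Mbps × 36900 s × 1.05 = 171020.4 Mb
Total: 267811.0 Mb = 33476.4 MB.
= 33.48 GB.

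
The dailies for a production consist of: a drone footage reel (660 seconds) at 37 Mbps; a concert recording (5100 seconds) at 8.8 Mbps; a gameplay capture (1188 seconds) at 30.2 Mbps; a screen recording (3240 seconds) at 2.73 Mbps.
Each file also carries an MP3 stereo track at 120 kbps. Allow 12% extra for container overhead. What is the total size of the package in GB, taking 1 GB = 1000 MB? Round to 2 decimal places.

Audio: 120 kbps = 0.120 Mbps.
drone footage reel: 37.120 Mbps × 660 s × 1.12 = 27439.1 Mb
concert recording: 8.920 Mbps × 5100 s × 1.12 = 50951.0 Mb
gameplay capture: 30.320 Mbps × 1188 s × 1.12 = 40342.6 Mb
screen recording: 2.850 Mbps × 3240 s × 1.12 = 10342.1 Mb
Total: 129074.8 Mb = 16134.4 MB.
= 16.13 GB.

16.13 GB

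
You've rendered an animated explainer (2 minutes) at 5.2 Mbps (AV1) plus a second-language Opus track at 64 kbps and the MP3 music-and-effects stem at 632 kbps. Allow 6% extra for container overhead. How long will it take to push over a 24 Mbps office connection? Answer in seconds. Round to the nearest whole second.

2 min = 120 s
Audio total: 64 + 632 = 696 kbps = 0.696 Mbps.
Total bitrate: 5.896 Mbps.
File: 5.896 Mbps × 120 s = 707.5 Mb.
With 6% container overhead: ×1.06. → 750.0 Mb.
At 24 Mbps: 750.0 / 24 = 31.2 s ≈ 31.2 seconds.

31 seconds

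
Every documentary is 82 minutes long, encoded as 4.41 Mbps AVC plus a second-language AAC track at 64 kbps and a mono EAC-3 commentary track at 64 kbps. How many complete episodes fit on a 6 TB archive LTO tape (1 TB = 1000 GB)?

82 min = 4920 s
Audio total: 64 + 64 = 128 kbps = 0.128 Mbps.
Total bitrate: 4.538 Mbps.
Per item: 4.538 Mbps × 4920 s = 22,327 Mb = 2,791 MB.
Capacity: 6 TB = 48,000,000 Mb; 2149.87 items → 2149 complete.

2149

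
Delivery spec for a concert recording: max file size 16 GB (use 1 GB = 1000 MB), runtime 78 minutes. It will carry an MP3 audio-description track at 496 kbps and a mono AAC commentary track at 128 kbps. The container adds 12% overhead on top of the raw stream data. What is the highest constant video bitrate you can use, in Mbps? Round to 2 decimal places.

23.80 Mbps

Budget: 16 GB = 128000.0 Mb.
Stream payload after overhead: 128000.0 / 1.12 = 114285.7 Mb.
78 min = 4680 s
Total bitrate budget: 114285.7 Mb / 4680 s = 24.420 Mbps.
Audio total: 496 + 128 = 624 kbps = 0.624 Mbps.
Video: 24.420 − 0.624 = 23.796 Mbps.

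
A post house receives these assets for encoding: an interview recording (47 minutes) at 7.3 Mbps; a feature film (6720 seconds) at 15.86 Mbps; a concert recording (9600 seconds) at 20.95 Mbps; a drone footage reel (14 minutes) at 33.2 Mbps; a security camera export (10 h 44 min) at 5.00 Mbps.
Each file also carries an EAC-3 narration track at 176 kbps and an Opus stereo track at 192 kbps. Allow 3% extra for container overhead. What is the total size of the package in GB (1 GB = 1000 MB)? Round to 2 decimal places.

Audio total: 176 + 192 = 368 kbps = 0.368 Mbps.
interview recording: 7.668 Mbps × 2820 s × 1.03 = 22272.5 Mb
feature film: 16.228 Mbps × 6720 s × 1.03 = 112323.7 Mb
concert recording: 21.318 Mbps × 9600 s × 1.03 = 210792.4 Mb
drone footage reel: 33.568 Mbps × 840 s × 1.03 = 29043.0 Mb
security camera export: 5.368 Mbps × 38640 s × 1.03 = 213642.1 Mb
Total: 588073.7 Mb = 73509.2 MB.
= 73.51 GB.

73.51 GB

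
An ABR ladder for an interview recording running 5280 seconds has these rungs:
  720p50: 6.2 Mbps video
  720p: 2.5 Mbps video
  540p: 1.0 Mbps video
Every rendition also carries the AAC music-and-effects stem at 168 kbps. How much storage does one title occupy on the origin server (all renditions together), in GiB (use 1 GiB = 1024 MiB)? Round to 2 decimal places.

Audio: 168 kbps = 0.168 Mbps.
Sum of rendition bitrates: (6.2+0.168) + (2.5+0.168) + (1.0+0.168) = 10.204 Mbps.
× 5280 s = 53,877 Mb = 6,735 MB = 6.272 GiB.

6.27 GiB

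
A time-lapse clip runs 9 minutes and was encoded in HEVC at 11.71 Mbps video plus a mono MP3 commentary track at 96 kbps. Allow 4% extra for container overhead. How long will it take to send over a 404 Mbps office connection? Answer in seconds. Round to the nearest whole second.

9 min = 540 s
Audio: 96 kbps = 0.096 Mbps.
Total bitrate: 11.806 Mbps.
File: 11.806 Mbps × 540 s = 6375.2 Mb.
With 4% container overhead: ×1.04. → 6630.2 Mb.
At 404 Mbps: 6630.2 / 404 = 16.4 s ≈ 16.4 seconds.

16 seconds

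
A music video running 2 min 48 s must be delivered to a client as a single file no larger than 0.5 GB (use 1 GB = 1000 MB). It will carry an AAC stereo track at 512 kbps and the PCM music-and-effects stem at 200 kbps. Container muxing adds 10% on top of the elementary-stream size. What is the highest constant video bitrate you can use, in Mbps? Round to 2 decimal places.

20.93 Mbps

Budget: 0.5 GB = 4000.0 Mb.
Stream payload after overhead: 4000.0 / 1.10 = 3636.4 Mb.
2 min 48 s = 168 s
Total bitrate budget: 3636.4 Mb / 168 s = 21.645 Mbps.
Audio total: 512 + 200 = 712 kbps = 0.712 Mbps.
Video: 21.645 − 0.712 = 20.933 Mbps.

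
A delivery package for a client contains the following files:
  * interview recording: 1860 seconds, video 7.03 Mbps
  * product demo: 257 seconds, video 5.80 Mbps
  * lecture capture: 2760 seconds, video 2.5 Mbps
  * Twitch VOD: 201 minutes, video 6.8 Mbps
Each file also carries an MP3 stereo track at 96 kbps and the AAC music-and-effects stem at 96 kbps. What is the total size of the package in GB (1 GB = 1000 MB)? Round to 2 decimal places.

Audio total: 96 + 96 = 192 kbps = 0.192 Mbps.
interview recording: 7.222 Mbps × 1860 s = 13432.9 Mb
product demo: 5.992 Mbps × 257 s = 1539.9 Mb
lecture capture: 2.692 Mbps × 2760 s = 7429.9 Mb
Twitch VOD: 6.992 Mbps × 12060 s = 84323.5 Mb
Total: 106726.3 Mb = 13340.8 MB.
= 13.34 GB.

13.34 GB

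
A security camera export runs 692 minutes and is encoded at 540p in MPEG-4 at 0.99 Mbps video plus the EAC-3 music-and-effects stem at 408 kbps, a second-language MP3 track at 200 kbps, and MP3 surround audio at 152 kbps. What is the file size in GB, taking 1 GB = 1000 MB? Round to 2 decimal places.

692 min = 41520 s
Audio total: 408 + 200 + 152 = 760 kbps = 0.760 Mbps.
Total bitrate: 0.99 + 0.760 = 1.750 Mbps.
Stream data: 1.750 Mbps × 41520 s = 72660.0 Mb.
72,660 Mb ÷ 8 = 9,082 MB → 9.082 GB.

9.08 GB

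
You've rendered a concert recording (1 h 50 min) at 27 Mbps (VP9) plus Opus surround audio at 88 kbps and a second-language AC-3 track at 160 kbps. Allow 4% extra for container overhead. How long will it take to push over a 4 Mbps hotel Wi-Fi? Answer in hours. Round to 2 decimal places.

1 h 50 min = 110 min = 6600 s
Audio total: 88 + 160 = 248 kbps = 0.248 Mbps.
Total bitrate: 27.248 Mbps.
File: 27.248 Mbps × 6600 s = 179836.8 Mb.
With 4% container overhead: ×1.04. → 187030.3 Mb.
At 4 Mbps: 187030.3 / 4 = 46757.6 s ≈ 13 hours.

12.99 hours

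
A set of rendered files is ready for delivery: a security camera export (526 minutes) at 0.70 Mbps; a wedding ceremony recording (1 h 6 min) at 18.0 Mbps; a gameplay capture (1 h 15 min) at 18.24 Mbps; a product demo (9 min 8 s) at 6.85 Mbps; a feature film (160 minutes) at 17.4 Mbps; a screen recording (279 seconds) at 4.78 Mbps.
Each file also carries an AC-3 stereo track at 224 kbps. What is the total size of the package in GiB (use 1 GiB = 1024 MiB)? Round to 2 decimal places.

41.78 GiB

Audio: 224 kbps = 0.224 Mbps.
security camera export: 0.924 Mbps × 31560 s = 29161.4 Mb
wedding ceremony recording: 18.224 Mbps × 3960 s = 72167.0 Mb
gameplay capture: 18.464 Mbps × 4500 s = 83088.0 Mb
product demo: 7.074 Mbps × 548 s = 3876.6 Mb
feature film: 17.624 Mbps × 9600 s = 169190.4 Mb
screen recording: 5.004 Mbps × 279 s = 1396.1 Mb
Total: 358879.5 Mb = 44859.9 MB.
= 41.78 GiB.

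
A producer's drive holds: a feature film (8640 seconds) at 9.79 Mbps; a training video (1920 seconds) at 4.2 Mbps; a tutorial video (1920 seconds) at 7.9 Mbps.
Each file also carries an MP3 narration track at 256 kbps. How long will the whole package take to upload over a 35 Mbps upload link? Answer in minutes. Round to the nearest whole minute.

Audio: 256 kbps = 0.256 Mbps.
feature film: 10.046 Mbps × 8640 s = 86797.4 Mb
training video: 4.456 Mbps × 1920 s = 8555.5 Mb
tutorial video: 8.156 Mbps × 1920 s = 15659.5 Mb
Total: 111012.5 Mb = 13876.6 MB.
At 35 Mbps: 111012.5 / 35 = 3172 s ≈ 52.9 minutes.

53 minutes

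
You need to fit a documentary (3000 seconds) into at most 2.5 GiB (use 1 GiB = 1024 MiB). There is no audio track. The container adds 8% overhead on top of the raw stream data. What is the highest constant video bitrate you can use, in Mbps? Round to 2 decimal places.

6.63 Mbps

Budget: 2.5 GiB = 21474.8 Mb.
Stream payload after overhead: 21474.8 / 1.08 = 19884.1 Mb.
Total bitrate budget: 19884.1 Mb / 3000 s = 6.628 Mbps.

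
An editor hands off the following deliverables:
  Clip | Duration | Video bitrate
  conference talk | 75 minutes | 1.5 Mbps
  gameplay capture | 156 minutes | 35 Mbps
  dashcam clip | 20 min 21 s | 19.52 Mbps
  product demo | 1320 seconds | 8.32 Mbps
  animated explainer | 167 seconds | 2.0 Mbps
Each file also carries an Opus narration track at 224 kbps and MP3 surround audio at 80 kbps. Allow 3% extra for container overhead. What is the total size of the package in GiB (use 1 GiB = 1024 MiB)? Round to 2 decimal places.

44.91 GiB

Audio total: 224 + 80 = 304 kbps = 0.304 Mbps.
conference talk: 1.804 Mbps × 4500 s × 1.03 = 8361.5 Mb
gameplay capture: 35.304 Mbps × 9360 s × 1.03 = 340358.8 Mb
dashcam clip: 19.824 Mbps × 1221 s × 1.03 = 24931.3 Mb
product demo: 8.624 Mbps × 1320 s × 1.03 = 11725.2 Mb
animated explainer: 2.304 Mbps × 167 s × 1.03 = 396.3 Mb
Total: 385773.1 Mb = 48221.6 MB.
= 44.91 GiB.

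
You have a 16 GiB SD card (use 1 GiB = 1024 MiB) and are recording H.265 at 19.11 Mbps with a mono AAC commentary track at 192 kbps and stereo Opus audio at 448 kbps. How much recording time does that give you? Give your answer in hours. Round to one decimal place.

Audio total: 192 + 448 = 640 kbps = 0.640 Mbps.
Total bitrate: 19.11 + 0.640 = 19.750 Mbps.
Capacity: 16 GiB = 137,439 Mb.
Recording time: 137,439 / 19.750 = 6,959 s ≈ 1.93 hours.

1.9 hours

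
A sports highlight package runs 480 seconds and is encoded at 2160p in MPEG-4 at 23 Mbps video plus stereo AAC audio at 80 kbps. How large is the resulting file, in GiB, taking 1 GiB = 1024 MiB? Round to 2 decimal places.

1.29 GiB

Audio: 80 kbps = 0.080 Mbps.
Total bitrate: 23 + 0.080 = 23.080 Mbps.
Stream data: 23.080 Mbps × 480 s = 11078.4 Mb.
11,078 Mb = 1,384,800,000 bytes ÷ 1,073,741,824 = 1.290 GiB.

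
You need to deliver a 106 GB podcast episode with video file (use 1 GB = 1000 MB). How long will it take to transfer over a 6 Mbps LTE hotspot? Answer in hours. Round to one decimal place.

File: 106 GB = 848000.0 Mb.
At 6 Mbps: 848000.0 / 6 = 141333.3 s ≈ 39.3 hours.

39.3 hours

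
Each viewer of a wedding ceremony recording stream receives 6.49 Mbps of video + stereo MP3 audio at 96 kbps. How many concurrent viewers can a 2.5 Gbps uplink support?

379

Audio: 96 kbps = 0.096 Mbps.
Per-viewer media rate: 6.586 Mbps.
2.5 Gbps = 2,500 Mbps; 2,500 / 6.586 = 379.59 → 379 viewers.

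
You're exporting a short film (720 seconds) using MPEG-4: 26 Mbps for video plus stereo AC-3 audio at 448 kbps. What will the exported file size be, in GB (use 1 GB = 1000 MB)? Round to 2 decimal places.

2.38 GB

Audio: 448 kbps = 0.448 Mbps.
Total bitrate: 26 + 0.448 = 26.448 Mbps.
Stream data: 26.448 Mbps × 720 s = 19042.6 Mb.
19,043 Mb ÷ 8 = 2,380 MB → 2.380 GB.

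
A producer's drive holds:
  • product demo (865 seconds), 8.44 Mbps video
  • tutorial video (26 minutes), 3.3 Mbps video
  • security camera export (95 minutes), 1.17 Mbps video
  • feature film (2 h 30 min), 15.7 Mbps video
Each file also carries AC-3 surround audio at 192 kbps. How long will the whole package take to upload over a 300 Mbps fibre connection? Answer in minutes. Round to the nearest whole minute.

9 minutes

Audio: 192 kbps = 0.192 Mbps.
product demo: 8.632 Mbps × 865 s = 7466.7 Mb
tutorial video: 3.492 Mbps × 1560 s = 5447.5 Mb
security camera export: 1.362 Mbps × 5700 s = 7763.4 Mb
feature film: 15.892 Mbps × 9000 s = 143028.0 Mb
Total: 163705.6 Mb = 20463.2 MB.
At 300 Mbps: 163705.6 / 300 = 546 s ≈ 9.09 minutes.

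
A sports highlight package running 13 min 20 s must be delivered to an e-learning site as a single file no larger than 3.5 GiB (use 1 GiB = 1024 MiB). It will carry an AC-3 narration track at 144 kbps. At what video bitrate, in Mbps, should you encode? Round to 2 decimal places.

37.44 Mbps

Budget: 3.5 GiB = 30064.8 Mb.
13 min 20 s = 800 s
Total bitrate budget: 30064.8 Mb / 800 s = 37.581 Mbps.
Audio: 144 kbps = 0.144 Mbps.
Video: 37.581 − 0.144 = 37.437 Mbps.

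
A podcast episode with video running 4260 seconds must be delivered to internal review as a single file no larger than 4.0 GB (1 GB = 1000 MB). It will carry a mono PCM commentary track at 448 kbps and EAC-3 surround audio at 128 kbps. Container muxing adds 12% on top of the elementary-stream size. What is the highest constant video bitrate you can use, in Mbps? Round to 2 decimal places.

Budget: 4.0 GB = 32000.0 Mb.
Stream payload after overhead: 32000.0 / 1.12 = 28571.4 Mb.
Total bitrate budget: 28571.4 Mb / 4260 s = 6.707 Mbps.
Audio total: 448 + 128 = 576 kbps = 0.576 Mbps.
Video: 6.707 − 0.576 = 6.131 Mbps.

6.13 Mbps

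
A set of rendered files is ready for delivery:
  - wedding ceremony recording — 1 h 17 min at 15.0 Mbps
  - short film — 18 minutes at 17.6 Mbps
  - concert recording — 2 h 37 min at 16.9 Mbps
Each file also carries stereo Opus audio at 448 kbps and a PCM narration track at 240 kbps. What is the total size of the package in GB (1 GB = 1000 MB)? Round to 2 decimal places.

Audio total: 448 + 240 = 688 kbps = 0.688 Mbps.
wedding ceremony recording: 15.688 Mbps × 4620 s = 72478.6 Mb
short film: 18.288 Mbps × 1080 s = 19751.0 Mb
concert recording: 17.588 Mbps × 9420 s = 165679.0 Mb
Total: 257908.6 Mb = 32238.6 MB.
= 32.24 GB.

32.24 GB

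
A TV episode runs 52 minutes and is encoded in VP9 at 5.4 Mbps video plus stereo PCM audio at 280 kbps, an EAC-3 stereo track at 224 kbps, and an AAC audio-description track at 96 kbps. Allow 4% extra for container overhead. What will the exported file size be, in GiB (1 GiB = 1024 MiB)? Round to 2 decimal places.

52 min = 3120 s
Audio total: 280 + 224 + 96 = 600 kbps = 0.600 Mbps.
Total bitrate: 5.4 + 0.600 = 6.000 Mbps.
Stream data: 6.000 Mbps × 3120 s = 18720.0 Mb.
With 4% container overhead: ×1.04.
19,469 Mb = 2,433,600,000 bytes ÷ 1,073,741,824 = 2.266 GiB.

2.27 GiB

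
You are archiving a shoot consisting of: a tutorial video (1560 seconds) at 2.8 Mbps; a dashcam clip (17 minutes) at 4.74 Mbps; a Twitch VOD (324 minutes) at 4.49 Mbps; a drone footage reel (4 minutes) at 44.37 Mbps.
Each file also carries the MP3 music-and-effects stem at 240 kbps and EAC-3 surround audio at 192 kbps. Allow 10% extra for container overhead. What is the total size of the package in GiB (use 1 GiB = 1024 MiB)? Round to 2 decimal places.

Audio total: 240 + 192 = 432 kbps = 0.432 Mbps.
tutorial video: 3.232 Mbps × 1560 s × 1.10 = 5546.1 Mb
dashcam clip: 5.172 Mbps × 1020 s × 1.10 = 5803.0 Mb
Twitch VOD: 4.922 Mbps × 19440 s × 1.10 = 105252.0 Mb
drone footage reel: 44.802 Mbps × 240 s × 1.10 = 11827.7 Mb
Total: 128428.9 Mb = 16053.6 MB.
= 14.95 GiB.

14.95 GiB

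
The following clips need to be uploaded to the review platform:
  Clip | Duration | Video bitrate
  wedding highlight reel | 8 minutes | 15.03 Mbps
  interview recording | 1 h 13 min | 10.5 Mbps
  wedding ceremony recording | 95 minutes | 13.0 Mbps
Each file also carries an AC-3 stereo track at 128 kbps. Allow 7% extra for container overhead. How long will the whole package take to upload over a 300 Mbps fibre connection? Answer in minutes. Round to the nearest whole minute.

Audio: 128 kbps = 0.128 Mbps.
wedding highlight reel: 15.158 Mbps × 480 s × 1.07 = 7785.1 Mb
interview recording: 10.628 Mbps × 4380 s × 1.07 = 49809.2 Mb
wedding ceremony recording: 13.128 Mbps × 5700 s × 1.07 = 80067.7 Mb
Total: 137662.0 Mb = 17207.8 MB.
At 300 Mbps: 137662.0 / 300 = 459 s ≈ 7.65 minutes.

8 minutes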